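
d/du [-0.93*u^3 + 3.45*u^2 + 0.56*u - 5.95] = -2.79*u^2 + 6.9*u + 0.56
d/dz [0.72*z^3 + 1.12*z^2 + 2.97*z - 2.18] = 2.16*z^2 + 2.24*z + 2.97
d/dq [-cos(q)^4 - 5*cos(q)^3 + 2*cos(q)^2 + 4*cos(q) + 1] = (-4*sin(q)^2*cos(q) - 15*sin(q)^2 + 11)*sin(q)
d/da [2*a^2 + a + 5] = 4*a + 1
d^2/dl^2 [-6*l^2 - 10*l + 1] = -12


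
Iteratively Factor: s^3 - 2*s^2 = (s - 2)*(s^2) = s*(s - 2)*(s)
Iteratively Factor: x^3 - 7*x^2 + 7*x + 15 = (x + 1)*(x^2 - 8*x + 15) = (x - 3)*(x + 1)*(x - 5)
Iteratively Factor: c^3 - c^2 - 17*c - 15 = (c + 3)*(c^2 - 4*c - 5) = (c + 1)*(c + 3)*(c - 5)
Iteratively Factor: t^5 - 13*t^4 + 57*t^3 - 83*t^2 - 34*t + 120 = (t - 3)*(t^4 - 10*t^3 + 27*t^2 - 2*t - 40) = (t - 5)*(t - 3)*(t^3 - 5*t^2 + 2*t + 8) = (t - 5)*(t - 3)*(t - 2)*(t^2 - 3*t - 4) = (t - 5)*(t - 3)*(t - 2)*(t + 1)*(t - 4)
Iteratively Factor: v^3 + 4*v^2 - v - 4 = (v + 1)*(v^2 + 3*v - 4) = (v - 1)*(v + 1)*(v + 4)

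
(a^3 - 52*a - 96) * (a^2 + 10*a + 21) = a^5 + 10*a^4 - 31*a^3 - 616*a^2 - 2052*a - 2016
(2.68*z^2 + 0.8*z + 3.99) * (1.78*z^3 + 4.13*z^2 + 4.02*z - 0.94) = 4.7704*z^5 + 12.4924*z^4 + 21.1798*z^3 + 17.1755*z^2 + 15.2878*z - 3.7506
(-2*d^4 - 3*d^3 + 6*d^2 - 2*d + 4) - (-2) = -2*d^4 - 3*d^3 + 6*d^2 - 2*d + 6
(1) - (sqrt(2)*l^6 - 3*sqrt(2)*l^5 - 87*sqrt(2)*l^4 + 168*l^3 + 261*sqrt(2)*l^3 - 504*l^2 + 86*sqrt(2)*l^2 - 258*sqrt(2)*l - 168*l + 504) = -sqrt(2)*l^6 + 3*sqrt(2)*l^5 + 87*sqrt(2)*l^4 - 261*sqrt(2)*l^3 - 168*l^3 - 86*sqrt(2)*l^2 + 504*l^2 + 168*l + 258*sqrt(2)*l - 503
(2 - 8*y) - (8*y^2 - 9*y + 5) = -8*y^2 + y - 3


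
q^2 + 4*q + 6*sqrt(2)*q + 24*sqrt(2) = (q + 4)*(q + 6*sqrt(2))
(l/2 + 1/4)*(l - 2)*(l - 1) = l^3/2 - 5*l^2/4 + l/4 + 1/2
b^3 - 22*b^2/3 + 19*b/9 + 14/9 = (b - 7)*(b - 2/3)*(b + 1/3)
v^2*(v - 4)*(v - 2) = v^4 - 6*v^3 + 8*v^2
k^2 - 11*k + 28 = (k - 7)*(k - 4)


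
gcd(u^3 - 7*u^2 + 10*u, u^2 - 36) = 1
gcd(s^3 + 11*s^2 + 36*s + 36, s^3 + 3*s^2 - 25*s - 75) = s + 3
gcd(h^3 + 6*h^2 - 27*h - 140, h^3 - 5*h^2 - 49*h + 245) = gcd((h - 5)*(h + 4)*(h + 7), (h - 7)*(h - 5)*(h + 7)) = h^2 + 2*h - 35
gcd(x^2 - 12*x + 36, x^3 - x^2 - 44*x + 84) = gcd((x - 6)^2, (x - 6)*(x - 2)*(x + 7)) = x - 6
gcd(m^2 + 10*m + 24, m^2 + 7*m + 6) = m + 6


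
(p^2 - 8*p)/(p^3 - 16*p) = (p - 8)/(p^2 - 16)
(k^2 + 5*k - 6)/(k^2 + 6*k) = (k - 1)/k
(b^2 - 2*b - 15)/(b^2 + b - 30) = (b + 3)/(b + 6)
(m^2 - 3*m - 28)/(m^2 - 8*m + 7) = (m + 4)/(m - 1)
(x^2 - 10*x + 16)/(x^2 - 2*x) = (x - 8)/x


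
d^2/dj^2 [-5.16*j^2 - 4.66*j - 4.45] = -10.3200000000000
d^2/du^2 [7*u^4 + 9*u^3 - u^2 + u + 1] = 84*u^2 + 54*u - 2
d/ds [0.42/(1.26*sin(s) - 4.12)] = -0.5292*cos(s)/(1.26*sin(s) - 4.12)^2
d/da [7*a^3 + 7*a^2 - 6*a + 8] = 21*a^2 + 14*a - 6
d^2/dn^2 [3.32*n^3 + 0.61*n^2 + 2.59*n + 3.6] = 19.92*n + 1.22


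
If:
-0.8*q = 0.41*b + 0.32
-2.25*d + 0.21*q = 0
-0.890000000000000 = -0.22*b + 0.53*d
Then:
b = 3.55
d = -0.21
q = -2.22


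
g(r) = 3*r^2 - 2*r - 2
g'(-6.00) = -38.00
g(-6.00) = 118.00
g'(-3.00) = -20.00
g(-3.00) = 31.00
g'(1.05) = 4.30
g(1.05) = -0.79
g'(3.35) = 18.10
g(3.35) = 24.97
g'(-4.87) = -31.22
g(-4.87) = 78.89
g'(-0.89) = -7.34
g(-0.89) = 2.16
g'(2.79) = 14.74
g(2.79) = 15.77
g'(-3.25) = -21.50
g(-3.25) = 36.19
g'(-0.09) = -2.54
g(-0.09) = -1.80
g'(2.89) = 15.34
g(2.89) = 17.28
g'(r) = 6*r - 2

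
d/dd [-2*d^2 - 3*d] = -4*d - 3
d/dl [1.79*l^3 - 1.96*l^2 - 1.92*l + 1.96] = 5.37*l^2 - 3.92*l - 1.92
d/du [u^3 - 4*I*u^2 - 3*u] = 3*u^2 - 8*I*u - 3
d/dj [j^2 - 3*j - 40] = 2*j - 3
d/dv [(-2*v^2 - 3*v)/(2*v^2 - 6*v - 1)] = (18*v^2 + 4*v + 3)/(4*v^4 - 24*v^3 + 32*v^2 + 12*v + 1)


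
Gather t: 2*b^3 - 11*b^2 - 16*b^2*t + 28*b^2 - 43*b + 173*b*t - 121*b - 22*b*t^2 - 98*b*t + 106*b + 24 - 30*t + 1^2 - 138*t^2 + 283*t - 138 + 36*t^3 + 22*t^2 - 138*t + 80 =2*b^3 + 17*b^2 - 58*b + 36*t^3 + t^2*(-22*b - 116) + t*(-16*b^2 + 75*b + 115) - 33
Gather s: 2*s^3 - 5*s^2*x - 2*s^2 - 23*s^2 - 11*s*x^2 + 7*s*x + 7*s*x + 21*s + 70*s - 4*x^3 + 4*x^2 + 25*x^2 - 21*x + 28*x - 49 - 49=2*s^3 + s^2*(-5*x - 25) + s*(-11*x^2 + 14*x + 91) - 4*x^3 + 29*x^2 + 7*x - 98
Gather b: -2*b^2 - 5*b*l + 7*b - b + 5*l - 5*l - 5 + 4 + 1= -2*b^2 + b*(6 - 5*l)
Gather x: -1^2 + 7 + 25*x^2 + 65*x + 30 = 25*x^2 + 65*x + 36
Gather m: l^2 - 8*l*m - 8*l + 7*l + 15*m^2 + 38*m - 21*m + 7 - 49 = l^2 - l + 15*m^2 + m*(17 - 8*l) - 42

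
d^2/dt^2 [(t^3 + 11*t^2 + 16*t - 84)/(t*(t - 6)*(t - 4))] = 2*(21*t^6 - 24*t^5 - 1776*t^4 + 11152*t^3 - 31248*t^2 + 60480*t - 48384)/(t^3*(t^6 - 30*t^5 + 372*t^4 - 2440*t^3 + 8928*t^2 - 17280*t + 13824))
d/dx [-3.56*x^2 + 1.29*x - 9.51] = 1.29 - 7.12*x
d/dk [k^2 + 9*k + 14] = 2*k + 9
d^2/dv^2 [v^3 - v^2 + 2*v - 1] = 6*v - 2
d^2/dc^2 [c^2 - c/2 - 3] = 2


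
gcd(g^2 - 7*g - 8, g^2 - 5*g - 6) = g + 1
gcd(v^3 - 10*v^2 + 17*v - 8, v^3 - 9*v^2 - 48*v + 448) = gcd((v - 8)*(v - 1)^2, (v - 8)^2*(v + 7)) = v - 8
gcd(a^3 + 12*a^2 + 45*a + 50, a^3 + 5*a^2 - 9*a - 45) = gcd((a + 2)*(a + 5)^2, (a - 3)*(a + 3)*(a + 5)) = a + 5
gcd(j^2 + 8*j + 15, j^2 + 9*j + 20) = j + 5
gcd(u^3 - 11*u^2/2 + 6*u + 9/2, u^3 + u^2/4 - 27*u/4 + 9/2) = 1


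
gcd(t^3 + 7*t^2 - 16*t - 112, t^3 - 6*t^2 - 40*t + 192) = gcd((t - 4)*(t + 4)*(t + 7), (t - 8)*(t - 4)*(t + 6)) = t - 4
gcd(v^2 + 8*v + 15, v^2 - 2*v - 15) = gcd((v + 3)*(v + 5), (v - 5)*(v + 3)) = v + 3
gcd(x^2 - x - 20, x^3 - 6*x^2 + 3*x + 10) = x - 5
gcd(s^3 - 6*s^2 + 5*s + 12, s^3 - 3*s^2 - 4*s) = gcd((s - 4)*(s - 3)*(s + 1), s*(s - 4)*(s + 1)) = s^2 - 3*s - 4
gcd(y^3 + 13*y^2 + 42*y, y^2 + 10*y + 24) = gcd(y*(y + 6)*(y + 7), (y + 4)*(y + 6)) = y + 6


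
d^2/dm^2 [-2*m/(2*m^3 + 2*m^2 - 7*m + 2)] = 4*(-m*(6*m^2 + 4*m - 7)^2 + (6*m^2 + 2*m*(3*m + 1) + 4*m - 7)*(2*m^3 + 2*m^2 - 7*m + 2))/(2*m^3 + 2*m^2 - 7*m + 2)^3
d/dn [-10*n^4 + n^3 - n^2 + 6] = n*(-40*n^2 + 3*n - 2)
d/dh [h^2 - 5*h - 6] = 2*h - 5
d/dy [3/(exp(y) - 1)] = -3/(4*sinh(y/2)^2)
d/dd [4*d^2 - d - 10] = 8*d - 1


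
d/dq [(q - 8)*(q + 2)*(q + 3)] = 3*q^2 - 6*q - 34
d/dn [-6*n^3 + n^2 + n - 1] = -18*n^2 + 2*n + 1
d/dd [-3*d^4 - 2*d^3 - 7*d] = -12*d^3 - 6*d^2 - 7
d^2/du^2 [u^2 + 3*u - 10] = 2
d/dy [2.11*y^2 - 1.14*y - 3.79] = 4.22*y - 1.14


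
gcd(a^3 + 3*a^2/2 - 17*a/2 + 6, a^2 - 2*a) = 1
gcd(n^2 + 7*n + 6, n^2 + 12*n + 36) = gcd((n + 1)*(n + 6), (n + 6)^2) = n + 6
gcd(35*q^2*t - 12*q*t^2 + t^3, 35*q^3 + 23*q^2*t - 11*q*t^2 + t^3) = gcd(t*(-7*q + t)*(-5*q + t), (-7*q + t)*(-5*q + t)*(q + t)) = 35*q^2 - 12*q*t + t^2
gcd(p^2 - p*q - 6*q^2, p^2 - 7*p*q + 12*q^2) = p - 3*q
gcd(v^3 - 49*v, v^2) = v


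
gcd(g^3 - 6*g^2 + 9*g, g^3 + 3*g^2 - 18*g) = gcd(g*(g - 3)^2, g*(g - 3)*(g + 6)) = g^2 - 3*g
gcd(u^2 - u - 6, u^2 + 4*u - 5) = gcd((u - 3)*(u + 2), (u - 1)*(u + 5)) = 1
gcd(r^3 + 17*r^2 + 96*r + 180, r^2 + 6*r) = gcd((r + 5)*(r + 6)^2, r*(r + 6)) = r + 6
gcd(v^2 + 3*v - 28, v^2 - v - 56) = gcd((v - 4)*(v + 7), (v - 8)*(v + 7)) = v + 7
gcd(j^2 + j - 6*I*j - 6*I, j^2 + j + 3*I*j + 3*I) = j + 1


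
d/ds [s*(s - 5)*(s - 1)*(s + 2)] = 4*s^3 - 12*s^2 - 14*s + 10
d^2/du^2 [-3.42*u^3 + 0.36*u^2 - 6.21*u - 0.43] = 0.72 - 20.52*u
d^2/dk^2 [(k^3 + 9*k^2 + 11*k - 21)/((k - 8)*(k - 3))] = 6*(69*k^3 - 501*k^2 + 543*k + 2017)/(k^6 - 33*k^5 + 435*k^4 - 2915*k^3 + 10440*k^2 - 19008*k + 13824)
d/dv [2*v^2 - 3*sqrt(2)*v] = 4*v - 3*sqrt(2)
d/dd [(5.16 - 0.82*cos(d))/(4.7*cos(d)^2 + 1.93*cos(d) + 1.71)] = (-3.854*cos(d)^2 + 48.504*cos(d) + 11.361)*sin(d)/(22.09*cos(d)^4 + 18.142*cos(d)^3 + 19.7989*cos(d)^2 + 6.6006*cos(d) + 2.9241)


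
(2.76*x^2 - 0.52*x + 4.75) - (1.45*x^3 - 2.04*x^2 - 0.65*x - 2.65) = -1.45*x^3 + 4.8*x^2 + 0.13*x + 7.4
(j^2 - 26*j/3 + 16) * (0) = 0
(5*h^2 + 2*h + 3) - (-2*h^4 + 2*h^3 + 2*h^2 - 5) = 2*h^4 - 2*h^3 + 3*h^2 + 2*h + 8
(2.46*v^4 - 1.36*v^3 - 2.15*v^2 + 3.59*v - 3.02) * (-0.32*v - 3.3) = -0.7872*v^5 - 7.6828*v^4 + 5.176*v^3 + 5.9462*v^2 - 10.8806*v + 9.966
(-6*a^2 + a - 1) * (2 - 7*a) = 42*a^3 - 19*a^2 + 9*a - 2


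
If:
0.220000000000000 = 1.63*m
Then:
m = 0.13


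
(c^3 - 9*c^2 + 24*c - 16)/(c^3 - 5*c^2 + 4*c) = (c - 4)/c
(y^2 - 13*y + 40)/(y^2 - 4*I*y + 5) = (y^2 - 13*y + 40)/(y^2 - 4*I*y + 5)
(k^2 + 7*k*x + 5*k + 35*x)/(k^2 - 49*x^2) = (-k - 5)/(-k + 7*x)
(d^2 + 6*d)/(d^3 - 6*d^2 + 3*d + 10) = d*(d + 6)/(d^3 - 6*d^2 + 3*d + 10)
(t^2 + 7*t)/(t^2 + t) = (t + 7)/(t + 1)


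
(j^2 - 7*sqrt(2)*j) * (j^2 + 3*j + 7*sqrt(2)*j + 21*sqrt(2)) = j^4 + 3*j^3 - 98*j^2 - 294*j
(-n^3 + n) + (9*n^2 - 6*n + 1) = -n^3 + 9*n^2 - 5*n + 1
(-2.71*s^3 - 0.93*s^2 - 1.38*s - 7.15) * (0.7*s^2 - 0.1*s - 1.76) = -1.897*s^5 - 0.38*s^4 + 3.8966*s^3 - 3.2302*s^2 + 3.1438*s + 12.584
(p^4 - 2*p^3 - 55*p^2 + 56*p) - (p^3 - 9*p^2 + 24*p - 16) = p^4 - 3*p^3 - 46*p^2 + 32*p + 16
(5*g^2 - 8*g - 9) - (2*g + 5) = 5*g^2 - 10*g - 14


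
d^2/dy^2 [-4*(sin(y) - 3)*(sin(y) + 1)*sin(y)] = -36*sin(y)*cos(y)^2 + 32*cos(y)^2 - 16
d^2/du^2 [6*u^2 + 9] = 12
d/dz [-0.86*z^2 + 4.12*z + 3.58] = 4.12 - 1.72*z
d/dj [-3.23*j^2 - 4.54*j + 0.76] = -6.46*j - 4.54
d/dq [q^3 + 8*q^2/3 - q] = 3*q^2 + 16*q/3 - 1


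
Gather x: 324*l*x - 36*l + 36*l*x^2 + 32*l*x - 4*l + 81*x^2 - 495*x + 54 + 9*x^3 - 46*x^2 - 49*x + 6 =-40*l + 9*x^3 + x^2*(36*l + 35) + x*(356*l - 544) + 60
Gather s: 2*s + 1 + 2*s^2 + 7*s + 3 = 2*s^2 + 9*s + 4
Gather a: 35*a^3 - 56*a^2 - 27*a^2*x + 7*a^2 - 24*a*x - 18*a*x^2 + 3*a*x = 35*a^3 + a^2*(-27*x - 49) + a*(-18*x^2 - 21*x)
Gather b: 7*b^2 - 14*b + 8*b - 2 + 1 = 7*b^2 - 6*b - 1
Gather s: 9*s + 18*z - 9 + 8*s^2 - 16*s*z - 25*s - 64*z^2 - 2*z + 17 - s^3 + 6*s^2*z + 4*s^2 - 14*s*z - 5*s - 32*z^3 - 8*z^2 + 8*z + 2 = -s^3 + s^2*(6*z + 12) + s*(-30*z - 21) - 32*z^3 - 72*z^2 + 24*z + 10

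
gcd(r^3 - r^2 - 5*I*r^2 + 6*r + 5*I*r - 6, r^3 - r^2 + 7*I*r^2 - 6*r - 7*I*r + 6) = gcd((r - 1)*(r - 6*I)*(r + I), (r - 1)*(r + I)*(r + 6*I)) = r^2 + r*(-1 + I) - I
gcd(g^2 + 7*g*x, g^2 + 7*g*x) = g^2 + 7*g*x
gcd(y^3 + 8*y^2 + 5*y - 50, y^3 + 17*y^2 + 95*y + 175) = y^2 + 10*y + 25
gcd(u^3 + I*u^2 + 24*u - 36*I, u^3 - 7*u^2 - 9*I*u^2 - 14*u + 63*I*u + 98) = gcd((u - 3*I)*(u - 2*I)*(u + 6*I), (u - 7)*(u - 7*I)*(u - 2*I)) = u - 2*I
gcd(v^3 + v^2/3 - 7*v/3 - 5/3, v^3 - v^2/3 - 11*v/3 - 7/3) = v^2 + 2*v + 1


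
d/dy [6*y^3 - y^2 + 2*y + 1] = 18*y^2 - 2*y + 2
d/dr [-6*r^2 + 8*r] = 8 - 12*r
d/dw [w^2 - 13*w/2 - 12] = 2*w - 13/2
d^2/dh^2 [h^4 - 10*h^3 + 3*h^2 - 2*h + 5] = 12*h^2 - 60*h + 6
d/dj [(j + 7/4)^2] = 2*j + 7/2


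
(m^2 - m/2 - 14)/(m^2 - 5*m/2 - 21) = (m - 4)/(m - 6)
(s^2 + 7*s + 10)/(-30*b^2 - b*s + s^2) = (s^2 + 7*s + 10)/(-30*b^2 - b*s + s^2)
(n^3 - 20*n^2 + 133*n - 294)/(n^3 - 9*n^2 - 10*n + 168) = (n - 7)/(n + 4)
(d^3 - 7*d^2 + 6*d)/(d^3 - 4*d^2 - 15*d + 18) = d/(d + 3)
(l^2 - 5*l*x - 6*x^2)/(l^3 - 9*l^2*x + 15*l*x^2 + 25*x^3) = (l - 6*x)/(l^2 - 10*l*x + 25*x^2)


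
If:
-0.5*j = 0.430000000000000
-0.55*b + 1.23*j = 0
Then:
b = -1.92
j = -0.86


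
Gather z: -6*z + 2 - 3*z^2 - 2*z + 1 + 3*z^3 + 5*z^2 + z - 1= 3*z^3 + 2*z^2 - 7*z + 2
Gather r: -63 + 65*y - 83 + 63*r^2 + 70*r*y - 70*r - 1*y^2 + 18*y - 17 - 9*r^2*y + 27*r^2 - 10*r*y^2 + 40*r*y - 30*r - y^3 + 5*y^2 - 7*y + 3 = r^2*(90 - 9*y) + r*(-10*y^2 + 110*y - 100) - y^3 + 4*y^2 + 76*y - 160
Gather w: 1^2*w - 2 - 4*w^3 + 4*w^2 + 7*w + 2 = -4*w^3 + 4*w^2 + 8*w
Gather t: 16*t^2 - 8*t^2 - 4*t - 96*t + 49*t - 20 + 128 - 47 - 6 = 8*t^2 - 51*t + 55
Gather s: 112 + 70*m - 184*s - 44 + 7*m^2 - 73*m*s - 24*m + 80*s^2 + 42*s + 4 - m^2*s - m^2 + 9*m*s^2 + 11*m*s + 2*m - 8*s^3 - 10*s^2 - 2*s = 6*m^2 + 48*m - 8*s^3 + s^2*(9*m + 70) + s*(-m^2 - 62*m - 144) + 72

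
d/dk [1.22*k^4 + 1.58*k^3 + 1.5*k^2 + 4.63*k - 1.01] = 4.88*k^3 + 4.74*k^2 + 3.0*k + 4.63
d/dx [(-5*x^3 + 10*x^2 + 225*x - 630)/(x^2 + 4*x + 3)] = 5*(-x^4 - 8*x^3 - 46*x^2 + 264*x + 639)/(x^4 + 8*x^3 + 22*x^2 + 24*x + 9)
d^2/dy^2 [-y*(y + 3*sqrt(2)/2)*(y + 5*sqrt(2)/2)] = -6*y - 8*sqrt(2)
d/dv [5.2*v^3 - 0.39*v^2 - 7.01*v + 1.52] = 15.6*v^2 - 0.78*v - 7.01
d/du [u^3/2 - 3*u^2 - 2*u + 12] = 3*u^2/2 - 6*u - 2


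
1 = 1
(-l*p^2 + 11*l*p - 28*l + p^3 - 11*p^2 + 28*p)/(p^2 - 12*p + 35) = (-l*p + 4*l + p^2 - 4*p)/(p - 5)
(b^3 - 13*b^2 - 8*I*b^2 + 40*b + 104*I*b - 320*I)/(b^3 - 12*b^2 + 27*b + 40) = (b - 8*I)/(b + 1)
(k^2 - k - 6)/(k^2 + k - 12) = (k + 2)/(k + 4)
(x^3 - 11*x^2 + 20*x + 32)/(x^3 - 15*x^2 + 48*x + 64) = (x - 4)/(x - 8)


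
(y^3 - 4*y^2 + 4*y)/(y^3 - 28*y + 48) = y*(y - 2)/(y^2 + 2*y - 24)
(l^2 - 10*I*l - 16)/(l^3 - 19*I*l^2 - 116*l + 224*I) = (l - 2*I)/(l^2 - 11*I*l - 28)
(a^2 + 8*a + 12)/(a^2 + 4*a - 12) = (a + 2)/(a - 2)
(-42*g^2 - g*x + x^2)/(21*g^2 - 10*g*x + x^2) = (6*g + x)/(-3*g + x)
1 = 1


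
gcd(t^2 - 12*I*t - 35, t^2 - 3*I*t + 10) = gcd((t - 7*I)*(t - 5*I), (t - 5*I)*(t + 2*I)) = t - 5*I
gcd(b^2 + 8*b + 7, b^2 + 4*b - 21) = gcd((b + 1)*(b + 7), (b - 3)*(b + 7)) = b + 7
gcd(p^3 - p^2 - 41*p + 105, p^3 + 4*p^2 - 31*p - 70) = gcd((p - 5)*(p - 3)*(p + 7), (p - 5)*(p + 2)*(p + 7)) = p^2 + 2*p - 35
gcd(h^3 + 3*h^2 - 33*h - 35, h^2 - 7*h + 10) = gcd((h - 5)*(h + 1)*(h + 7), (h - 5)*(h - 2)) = h - 5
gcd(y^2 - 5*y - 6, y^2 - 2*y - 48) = 1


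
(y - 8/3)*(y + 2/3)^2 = y^3 - 4*y^2/3 - 28*y/9 - 32/27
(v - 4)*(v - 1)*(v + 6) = v^3 + v^2 - 26*v + 24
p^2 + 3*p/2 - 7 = (p - 2)*(p + 7/2)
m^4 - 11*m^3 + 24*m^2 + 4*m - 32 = (m - 8)*(m - 2)^2*(m + 1)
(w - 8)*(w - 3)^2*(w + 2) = w^4 - 12*w^3 + 29*w^2 + 42*w - 144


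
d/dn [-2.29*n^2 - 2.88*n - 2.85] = -4.58*n - 2.88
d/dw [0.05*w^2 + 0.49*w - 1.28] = 0.1*w + 0.49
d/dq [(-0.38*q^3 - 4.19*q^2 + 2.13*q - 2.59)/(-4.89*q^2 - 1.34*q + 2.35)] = (1.8582*q^4 + 1.0184*q^3 + 13.3513*q^2 - 45.0232*q + 1.5349)/(23.9121*q^4 + 13.1052*q^3 - 21.1874*q^2 - 6.298*q + 5.5225)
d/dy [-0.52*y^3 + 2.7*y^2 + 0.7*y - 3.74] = -1.56*y^2 + 5.4*y + 0.7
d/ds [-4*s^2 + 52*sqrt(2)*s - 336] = -8*s + 52*sqrt(2)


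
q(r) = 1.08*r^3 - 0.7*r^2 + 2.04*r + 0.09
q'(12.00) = 451.80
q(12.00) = 1790.01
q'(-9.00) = 277.08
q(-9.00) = -862.29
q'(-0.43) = 3.24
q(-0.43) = -1.00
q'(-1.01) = 6.76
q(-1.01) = -3.80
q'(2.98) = 26.64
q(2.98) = 28.53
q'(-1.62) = 12.81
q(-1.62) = -9.64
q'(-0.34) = 2.89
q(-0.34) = -0.73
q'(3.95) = 47.06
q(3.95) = 63.79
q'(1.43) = 6.66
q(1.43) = 4.73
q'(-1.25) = 8.85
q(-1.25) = -5.66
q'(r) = 3.24*r^2 - 1.4*r + 2.04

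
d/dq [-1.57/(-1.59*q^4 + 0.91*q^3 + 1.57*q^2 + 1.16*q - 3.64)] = (-9.9852*q^3 + 4.2861*q^2 + 4.9298*q + 1.8212)/(-1.59*q^4 + 0.91*q^3 + 1.57*q^2 + 1.16*q - 3.64)^2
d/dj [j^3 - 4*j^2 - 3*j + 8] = 3*j^2 - 8*j - 3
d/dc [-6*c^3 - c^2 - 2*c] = -18*c^2 - 2*c - 2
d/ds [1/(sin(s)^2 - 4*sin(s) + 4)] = -2*cos(s)/(sin(s) - 2)^3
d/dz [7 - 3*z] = -3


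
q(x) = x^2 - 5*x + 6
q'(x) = 2*x - 5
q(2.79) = -0.17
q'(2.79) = 0.58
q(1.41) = 0.94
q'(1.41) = -2.18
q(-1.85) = 18.67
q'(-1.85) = -8.70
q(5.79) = 10.57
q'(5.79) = 6.58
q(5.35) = 7.87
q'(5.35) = 5.70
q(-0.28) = 7.48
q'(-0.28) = -5.56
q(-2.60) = 25.76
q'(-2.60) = -10.20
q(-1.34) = 14.50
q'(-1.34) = -7.68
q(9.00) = 42.00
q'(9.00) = 13.00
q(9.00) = 42.00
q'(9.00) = 13.00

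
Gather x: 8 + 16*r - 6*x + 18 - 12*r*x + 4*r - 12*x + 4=20*r + x*(-12*r - 18) + 30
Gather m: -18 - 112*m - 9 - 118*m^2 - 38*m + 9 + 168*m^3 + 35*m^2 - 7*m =168*m^3 - 83*m^2 - 157*m - 18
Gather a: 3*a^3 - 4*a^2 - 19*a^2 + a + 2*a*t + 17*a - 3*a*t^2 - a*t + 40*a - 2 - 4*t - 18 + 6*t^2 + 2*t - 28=3*a^3 - 23*a^2 + a*(-3*t^2 + t + 58) + 6*t^2 - 2*t - 48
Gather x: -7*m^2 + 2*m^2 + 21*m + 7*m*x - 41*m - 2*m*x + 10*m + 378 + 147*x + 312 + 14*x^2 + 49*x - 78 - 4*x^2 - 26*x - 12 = -5*m^2 - 10*m + 10*x^2 + x*(5*m + 170) + 600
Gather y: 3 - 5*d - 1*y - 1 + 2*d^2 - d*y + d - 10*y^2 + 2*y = 2*d^2 - 4*d - 10*y^2 + y*(1 - d) + 2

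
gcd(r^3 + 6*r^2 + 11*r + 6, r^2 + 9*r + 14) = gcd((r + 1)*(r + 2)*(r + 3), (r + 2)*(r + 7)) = r + 2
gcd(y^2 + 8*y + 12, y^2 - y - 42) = y + 6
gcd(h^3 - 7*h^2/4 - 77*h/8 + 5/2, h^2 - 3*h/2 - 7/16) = 1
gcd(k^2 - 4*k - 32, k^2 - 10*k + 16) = k - 8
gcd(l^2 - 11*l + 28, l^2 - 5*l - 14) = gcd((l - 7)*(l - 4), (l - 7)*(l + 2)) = l - 7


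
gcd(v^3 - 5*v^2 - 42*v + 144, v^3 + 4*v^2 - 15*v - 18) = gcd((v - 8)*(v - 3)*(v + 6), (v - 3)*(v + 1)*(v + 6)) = v^2 + 3*v - 18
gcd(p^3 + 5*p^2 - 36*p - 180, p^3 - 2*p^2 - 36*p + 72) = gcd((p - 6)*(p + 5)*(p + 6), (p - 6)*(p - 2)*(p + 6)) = p^2 - 36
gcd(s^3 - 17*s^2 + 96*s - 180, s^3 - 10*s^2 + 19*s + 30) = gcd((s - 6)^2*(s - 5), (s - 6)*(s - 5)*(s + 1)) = s^2 - 11*s + 30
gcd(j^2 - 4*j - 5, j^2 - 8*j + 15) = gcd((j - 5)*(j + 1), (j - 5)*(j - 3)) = j - 5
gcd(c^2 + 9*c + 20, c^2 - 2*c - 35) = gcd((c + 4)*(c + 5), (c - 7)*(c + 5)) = c + 5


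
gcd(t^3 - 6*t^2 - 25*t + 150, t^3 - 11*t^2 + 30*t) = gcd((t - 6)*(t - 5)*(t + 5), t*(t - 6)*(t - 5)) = t^2 - 11*t + 30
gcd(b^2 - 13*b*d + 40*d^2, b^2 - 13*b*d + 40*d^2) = b^2 - 13*b*d + 40*d^2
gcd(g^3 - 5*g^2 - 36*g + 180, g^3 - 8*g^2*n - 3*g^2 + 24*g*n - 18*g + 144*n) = g - 6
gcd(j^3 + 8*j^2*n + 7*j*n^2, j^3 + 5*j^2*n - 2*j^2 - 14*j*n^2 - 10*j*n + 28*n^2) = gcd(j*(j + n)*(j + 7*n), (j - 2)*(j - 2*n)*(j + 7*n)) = j + 7*n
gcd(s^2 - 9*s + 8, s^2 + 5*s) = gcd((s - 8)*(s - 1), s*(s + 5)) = 1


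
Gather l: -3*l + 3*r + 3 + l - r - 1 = -2*l + 2*r + 2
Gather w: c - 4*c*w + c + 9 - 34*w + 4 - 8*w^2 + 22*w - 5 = 2*c - 8*w^2 + w*(-4*c - 12) + 8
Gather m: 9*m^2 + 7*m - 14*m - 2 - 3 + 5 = 9*m^2 - 7*m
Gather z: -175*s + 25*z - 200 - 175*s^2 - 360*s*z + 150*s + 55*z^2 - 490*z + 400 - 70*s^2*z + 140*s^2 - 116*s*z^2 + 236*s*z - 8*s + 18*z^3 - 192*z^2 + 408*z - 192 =-35*s^2 - 33*s + 18*z^3 + z^2*(-116*s - 137) + z*(-70*s^2 - 124*s - 57) + 8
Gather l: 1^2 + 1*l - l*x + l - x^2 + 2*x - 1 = l*(2 - x) - x^2 + 2*x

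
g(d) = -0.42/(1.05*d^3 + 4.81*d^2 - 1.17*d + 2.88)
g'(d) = -0.42*(-3.15*d^2 - 9.62*d + 1.17)/(1.05*d^3 + 4.81*d^2 - 1.17*d + 2.88)^2 = (1.323*d^2 + 4.0404*d - 0.4914)/(1.05*d^3 + 4.81*d^2 - 1.17*d + 2.88)^2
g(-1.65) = -0.03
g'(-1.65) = -0.02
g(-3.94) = -0.02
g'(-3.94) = 0.01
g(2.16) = -0.01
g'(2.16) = 0.01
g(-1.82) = -0.03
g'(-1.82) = -0.02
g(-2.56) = -0.02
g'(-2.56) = -0.01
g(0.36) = -0.13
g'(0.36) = 0.12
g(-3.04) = -0.02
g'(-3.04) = -0.00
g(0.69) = -0.09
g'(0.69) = 0.13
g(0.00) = -0.15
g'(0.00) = -0.06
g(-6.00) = 0.01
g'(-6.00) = 0.01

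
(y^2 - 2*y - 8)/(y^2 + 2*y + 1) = (y^2 - 2*y - 8)/(y^2 + 2*y + 1)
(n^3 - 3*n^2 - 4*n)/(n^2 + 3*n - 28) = n*(n + 1)/(n + 7)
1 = 1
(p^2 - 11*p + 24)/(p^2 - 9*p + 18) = (p - 8)/(p - 6)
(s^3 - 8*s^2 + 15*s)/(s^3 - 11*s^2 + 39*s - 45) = s/(s - 3)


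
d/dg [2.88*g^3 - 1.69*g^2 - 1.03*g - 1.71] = 8.64*g^2 - 3.38*g - 1.03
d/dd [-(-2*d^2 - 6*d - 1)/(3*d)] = 2/3 - 1/(3*d^2)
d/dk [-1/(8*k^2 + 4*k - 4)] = (k + 1/4)/(2*k^2 + k - 1)^2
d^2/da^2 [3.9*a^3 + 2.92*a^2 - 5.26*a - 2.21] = 23.4*a + 5.84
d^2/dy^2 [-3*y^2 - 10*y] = -6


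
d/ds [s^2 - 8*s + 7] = 2*s - 8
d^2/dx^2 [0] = 0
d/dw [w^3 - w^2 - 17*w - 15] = 3*w^2 - 2*w - 17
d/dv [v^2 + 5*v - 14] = 2*v + 5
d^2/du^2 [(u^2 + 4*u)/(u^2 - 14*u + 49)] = 6*(6*u + 35)/(u^4 - 28*u^3 + 294*u^2 - 1372*u + 2401)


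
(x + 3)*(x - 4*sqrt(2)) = x^2 - 4*sqrt(2)*x + 3*x - 12*sqrt(2)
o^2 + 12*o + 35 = (o + 5)*(o + 7)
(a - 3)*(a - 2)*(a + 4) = a^3 - a^2 - 14*a + 24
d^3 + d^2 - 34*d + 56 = (d - 4)*(d - 2)*(d + 7)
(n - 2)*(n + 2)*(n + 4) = n^3 + 4*n^2 - 4*n - 16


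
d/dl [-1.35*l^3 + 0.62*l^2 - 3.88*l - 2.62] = -4.05*l^2 + 1.24*l - 3.88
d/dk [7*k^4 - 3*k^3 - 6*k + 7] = 28*k^3 - 9*k^2 - 6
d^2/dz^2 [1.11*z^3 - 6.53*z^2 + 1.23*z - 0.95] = 6.66*z - 13.06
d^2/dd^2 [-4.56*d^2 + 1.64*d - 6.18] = -9.12000000000000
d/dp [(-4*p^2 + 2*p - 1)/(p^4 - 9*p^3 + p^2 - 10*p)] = (8*p^5 - 42*p^4 + 40*p^3 + 11*p^2 + 2*p - 10)/(p^2*(p^6 - 18*p^5 + 83*p^4 - 38*p^3 + 181*p^2 - 20*p + 100))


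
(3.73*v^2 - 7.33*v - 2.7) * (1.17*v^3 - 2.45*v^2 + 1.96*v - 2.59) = 4.3641*v^5 - 17.7146*v^4 + 22.1103*v^3 - 17.4125*v^2 + 13.6927*v + 6.993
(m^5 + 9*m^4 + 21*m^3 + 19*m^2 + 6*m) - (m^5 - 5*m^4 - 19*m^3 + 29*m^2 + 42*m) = 14*m^4 + 40*m^3 - 10*m^2 - 36*m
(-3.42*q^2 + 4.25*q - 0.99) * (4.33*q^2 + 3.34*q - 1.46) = -14.8086*q^4 + 6.9797*q^3 + 14.9015*q^2 - 9.5116*q + 1.4454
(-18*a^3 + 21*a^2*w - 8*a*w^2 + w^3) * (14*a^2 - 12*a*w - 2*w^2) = -252*a^5 + 510*a^4*w - 328*a^3*w^2 + 68*a^2*w^3 + 4*a*w^4 - 2*w^5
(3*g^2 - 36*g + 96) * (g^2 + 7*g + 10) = 3*g^4 - 15*g^3 - 126*g^2 + 312*g + 960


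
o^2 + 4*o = o*(o + 4)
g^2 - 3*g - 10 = (g - 5)*(g + 2)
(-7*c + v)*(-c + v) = 7*c^2 - 8*c*v + v^2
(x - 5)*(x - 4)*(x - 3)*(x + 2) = x^4 - 10*x^3 + 23*x^2 + 34*x - 120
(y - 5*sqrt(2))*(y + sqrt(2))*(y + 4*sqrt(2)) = y^3 - 42*y - 40*sqrt(2)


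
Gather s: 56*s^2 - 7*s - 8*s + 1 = 56*s^2 - 15*s + 1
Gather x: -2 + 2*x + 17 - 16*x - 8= 7 - 14*x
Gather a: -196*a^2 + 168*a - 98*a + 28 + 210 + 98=-196*a^2 + 70*a + 336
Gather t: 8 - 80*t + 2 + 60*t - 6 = 4 - 20*t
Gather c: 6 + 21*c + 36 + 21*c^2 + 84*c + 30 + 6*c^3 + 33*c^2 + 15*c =6*c^3 + 54*c^2 + 120*c + 72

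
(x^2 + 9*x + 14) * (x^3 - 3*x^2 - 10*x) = x^5 + 6*x^4 - 23*x^3 - 132*x^2 - 140*x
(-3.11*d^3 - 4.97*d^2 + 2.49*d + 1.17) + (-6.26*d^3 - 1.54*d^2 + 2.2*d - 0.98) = -9.37*d^3 - 6.51*d^2 + 4.69*d + 0.19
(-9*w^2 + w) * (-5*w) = 45*w^3 - 5*w^2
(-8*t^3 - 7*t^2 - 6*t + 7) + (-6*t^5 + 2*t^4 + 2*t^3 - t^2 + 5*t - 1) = -6*t^5 + 2*t^4 - 6*t^3 - 8*t^2 - t + 6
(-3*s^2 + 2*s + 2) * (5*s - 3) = -15*s^3 + 19*s^2 + 4*s - 6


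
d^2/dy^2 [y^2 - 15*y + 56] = 2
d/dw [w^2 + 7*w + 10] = 2*w + 7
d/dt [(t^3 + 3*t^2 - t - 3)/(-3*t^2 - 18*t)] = (-t^4 - 12*t^3 - 19*t^2 - 6*t - 18)/(3*t^2*(t^2 + 12*t + 36))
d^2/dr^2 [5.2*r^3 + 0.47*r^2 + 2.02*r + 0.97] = 31.2*r + 0.94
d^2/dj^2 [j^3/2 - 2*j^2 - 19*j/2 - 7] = 3*j - 4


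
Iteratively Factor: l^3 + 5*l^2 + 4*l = (l + 1)*(l^2 + 4*l) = l*(l + 1)*(l + 4)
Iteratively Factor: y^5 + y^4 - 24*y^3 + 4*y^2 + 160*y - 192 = (y + 4)*(y^4 - 3*y^3 - 12*y^2 + 52*y - 48) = (y - 2)*(y + 4)*(y^3 - y^2 - 14*y + 24) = (y - 3)*(y - 2)*(y + 4)*(y^2 + 2*y - 8) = (y - 3)*(y - 2)^2*(y + 4)*(y + 4)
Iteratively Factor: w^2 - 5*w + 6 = (w - 2)*(w - 3)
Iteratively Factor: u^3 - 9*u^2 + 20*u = (u - 4)*(u^2 - 5*u) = (u - 5)*(u - 4)*(u)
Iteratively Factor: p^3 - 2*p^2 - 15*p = (p + 3)*(p^2 - 5*p) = (p - 5)*(p + 3)*(p)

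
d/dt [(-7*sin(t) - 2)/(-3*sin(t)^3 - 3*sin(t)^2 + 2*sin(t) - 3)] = (-42*sin(t)^3 - 39*sin(t)^2 - 12*sin(t) + 25)*cos(t)/(3*sin(t)^3 + 3*sin(t)^2 - 2*sin(t) + 3)^2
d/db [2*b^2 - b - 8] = 4*b - 1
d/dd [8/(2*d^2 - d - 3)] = 8*(1 - 4*d)/(-2*d^2 + d + 3)^2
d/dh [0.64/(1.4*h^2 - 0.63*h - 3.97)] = (0.4032 - 1.792*h)/(-1.4*h^2 + 0.63*h + 3.97)^2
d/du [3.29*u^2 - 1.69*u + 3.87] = 6.58*u - 1.69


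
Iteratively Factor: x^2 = (x)*(x)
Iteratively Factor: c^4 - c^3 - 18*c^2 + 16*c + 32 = (c - 4)*(c^3 + 3*c^2 - 6*c - 8) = (c - 4)*(c + 1)*(c^2 + 2*c - 8) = (c - 4)*(c - 2)*(c + 1)*(c + 4)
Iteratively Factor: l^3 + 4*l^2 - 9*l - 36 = (l - 3)*(l^2 + 7*l + 12) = (l - 3)*(l + 4)*(l + 3)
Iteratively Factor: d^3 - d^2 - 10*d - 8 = (d - 4)*(d^2 + 3*d + 2) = (d - 4)*(d + 2)*(d + 1)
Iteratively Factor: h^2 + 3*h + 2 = (h + 2)*(h + 1)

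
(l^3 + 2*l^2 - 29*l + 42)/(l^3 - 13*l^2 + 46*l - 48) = (l + 7)/(l - 8)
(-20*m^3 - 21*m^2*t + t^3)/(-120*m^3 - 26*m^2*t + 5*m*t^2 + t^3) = (m + t)/(6*m + t)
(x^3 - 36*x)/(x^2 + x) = (x^2 - 36)/(x + 1)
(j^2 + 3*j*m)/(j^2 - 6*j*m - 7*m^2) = j*(j + 3*m)/(j^2 - 6*j*m - 7*m^2)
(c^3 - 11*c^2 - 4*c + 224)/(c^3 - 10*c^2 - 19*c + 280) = (c + 4)/(c + 5)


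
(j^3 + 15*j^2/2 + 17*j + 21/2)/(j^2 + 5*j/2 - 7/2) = (j^2 + 4*j + 3)/(j - 1)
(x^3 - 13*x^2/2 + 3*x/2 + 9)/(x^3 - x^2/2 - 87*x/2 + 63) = (x + 1)/(x + 7)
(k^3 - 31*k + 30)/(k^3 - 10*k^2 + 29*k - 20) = (k + 6)/(k - 4)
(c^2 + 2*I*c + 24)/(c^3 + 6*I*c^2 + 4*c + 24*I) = (c - 4*I)/(c^2 + 4)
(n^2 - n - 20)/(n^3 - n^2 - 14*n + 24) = (n - 5)/(n^2 - 5*n + 6)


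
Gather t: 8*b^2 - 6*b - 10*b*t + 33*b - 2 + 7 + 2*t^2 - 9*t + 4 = 8*b^2 + 27*b + 2*t^2 + t*(-10*b - 9) + 9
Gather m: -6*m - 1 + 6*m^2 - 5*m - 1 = 6*m^2 - 11*m - 2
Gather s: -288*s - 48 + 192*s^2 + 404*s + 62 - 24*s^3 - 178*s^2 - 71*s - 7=-24*s^3 + 14*s^2 + 45*s + 7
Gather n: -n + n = 0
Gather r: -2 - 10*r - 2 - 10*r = -20*r - 4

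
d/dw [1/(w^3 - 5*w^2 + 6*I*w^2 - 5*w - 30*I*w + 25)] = (-3*w^2 + 10*w - 12*I*w + 5 + 30*I)/(w^3 - 5*w^2 + 6*I*w^2 - 5*w - 30*I*w + 25)^2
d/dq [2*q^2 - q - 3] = 4*q - 1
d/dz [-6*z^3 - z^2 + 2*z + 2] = -18*z^2 - 2*z + 2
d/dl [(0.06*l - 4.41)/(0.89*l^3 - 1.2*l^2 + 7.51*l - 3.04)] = (-0.1068*l^3 + 11.8467*l^2 - 10.584*l + 32.9367)/(0.7921*l^6 - 2.136*l^5 + 14.8078*l^4 - 23.4352*l^3 + 63.6961*l^2 - 45.6608*l + 9.2416)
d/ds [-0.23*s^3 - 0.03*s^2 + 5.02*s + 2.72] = -0.69*s^2 - 0.06*s + 5.02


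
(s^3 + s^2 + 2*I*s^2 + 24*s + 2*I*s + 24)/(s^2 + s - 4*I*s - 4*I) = s + 6*I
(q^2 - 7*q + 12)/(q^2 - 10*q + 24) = (q - 3)/(q - 6)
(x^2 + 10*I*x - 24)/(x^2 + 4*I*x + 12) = (x + 4*I)/(x - 2*I)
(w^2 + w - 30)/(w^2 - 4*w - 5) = (w + 6)/(w + 1)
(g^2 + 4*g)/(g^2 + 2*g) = (g + 4)/(g + 2)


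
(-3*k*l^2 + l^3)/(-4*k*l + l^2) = l*(3*k - l)/(4*k - l)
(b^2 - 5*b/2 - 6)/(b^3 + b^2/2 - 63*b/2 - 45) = (b - 4)/(b^2 - b - 30)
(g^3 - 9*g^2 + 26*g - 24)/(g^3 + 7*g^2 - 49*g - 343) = (g^3 - 9*g^2 + 26*g - 24)/(g^3 + 7*g^2 - 49*g - 343)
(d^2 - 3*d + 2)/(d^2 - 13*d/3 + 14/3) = 3*(d - 1)/(3*d - 7)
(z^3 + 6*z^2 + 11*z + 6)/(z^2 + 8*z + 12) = (z^2 + 4*z + 3)/(z + 6)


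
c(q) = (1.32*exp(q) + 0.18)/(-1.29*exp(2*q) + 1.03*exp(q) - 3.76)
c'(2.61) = 0.08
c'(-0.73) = -0.17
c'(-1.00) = -0.14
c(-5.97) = -0.05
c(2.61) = -0.08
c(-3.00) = -0.07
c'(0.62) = 0.07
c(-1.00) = -0.19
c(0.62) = -0.42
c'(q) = (1.32*exp(q) + 0.18)*(2.58*exp(2*q) - 1.03*exp(q))/(-1.29*exp(2*q) + 1.03*exp(q) - 3.76)^2 + 1.32*exp(q)/(-1.29*exp(2*q) + 1.03*exp(q) - 3.76) = (1.7028*exp(2*q) + 0.4644*exp(q) - 5.1486)*exp(q)/(1.6641*exp(4*q) - 2.6574*exp(3*q) + 10.7617*exp(2*q) - 7.7456*exp(q) + 14.1376)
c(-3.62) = -0.06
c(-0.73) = -0.23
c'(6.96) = 0.00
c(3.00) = -0.05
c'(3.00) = 0.05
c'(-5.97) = -0.00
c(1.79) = -0.18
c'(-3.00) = -0.02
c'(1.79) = 0.18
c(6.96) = -0.00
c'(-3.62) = -0.01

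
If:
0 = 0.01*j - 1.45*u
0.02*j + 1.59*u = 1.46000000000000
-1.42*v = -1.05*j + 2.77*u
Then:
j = 47.15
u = 0.33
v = 34.23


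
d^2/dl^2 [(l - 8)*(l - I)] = 2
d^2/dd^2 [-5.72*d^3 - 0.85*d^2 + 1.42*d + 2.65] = -34.32*d - 1.7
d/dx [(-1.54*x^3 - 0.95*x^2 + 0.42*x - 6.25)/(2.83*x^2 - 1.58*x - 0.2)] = (-4.3582*x^4 + 4.8664*x^3 + 1.2364*x^2 + 35.755*x - 9.959)/(8.0089*x^4 - 8.9428*x^3 + 1.3644*x^2 + 0.632*x + 0.04)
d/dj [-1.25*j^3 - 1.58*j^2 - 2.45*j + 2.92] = -3.75*j^2 - 3.16*j - 2.45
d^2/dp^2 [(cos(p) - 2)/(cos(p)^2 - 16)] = (8*(cos(p) - 2)*sin(p)^2*cos(p)^2 - (cos(p)^2 - 16)^2*cos(p) + 2*(cos(p)^2 - 16)*(-2*cos(2*p) + cos(3*p)))/(cos(p)^2 - 16)^3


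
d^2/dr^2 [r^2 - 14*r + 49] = 2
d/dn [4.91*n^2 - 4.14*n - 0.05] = 9.82*n - 4.14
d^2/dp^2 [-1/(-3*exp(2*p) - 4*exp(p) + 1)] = 4*(-(3*exp(p) + 1)*(3*exp(2*p) + 4*exp(p) - 1) + 2*(3*exp(p) + 2)^2*exp(p))*exp(p)/(3*exp(2*p) + 4*exp(p) - 1)^3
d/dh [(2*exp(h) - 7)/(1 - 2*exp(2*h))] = (4*exp(2*h) - 28*exp(h) + 2)*exp(h)/(4*exp(4*h) - 4*exp(2*h) + 1)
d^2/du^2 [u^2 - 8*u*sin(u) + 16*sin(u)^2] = 8*u*sin(u) - 64*sin(u)^2 - 16*cos(u) + 34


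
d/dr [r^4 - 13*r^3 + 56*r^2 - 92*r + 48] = 4*r^3 - 39*r^2 + 112*r - 92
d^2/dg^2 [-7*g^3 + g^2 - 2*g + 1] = 2 - 42*g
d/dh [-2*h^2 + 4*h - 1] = 4 - 4*h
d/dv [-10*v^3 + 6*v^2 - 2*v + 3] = -30*v^2 + 12*v - 2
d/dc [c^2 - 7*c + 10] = 2*c - 7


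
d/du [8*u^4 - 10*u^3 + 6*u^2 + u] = 32*u^3 - 30*u^2 + 12*u + 1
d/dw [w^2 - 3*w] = 2*w - 3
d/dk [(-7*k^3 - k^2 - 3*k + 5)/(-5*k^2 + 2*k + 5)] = (35*k^4 - 28*k^3 - 122*k^2 + 40*k - 25)/(25*k^4 - 20*k^3 - 46*k^2 + 20*k + 25)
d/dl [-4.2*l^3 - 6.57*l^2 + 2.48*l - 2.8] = -12.6*l^2 - 13.14*l + 2.48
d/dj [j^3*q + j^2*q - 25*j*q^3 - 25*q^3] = q*(3*j^2 + 2*j - 25*q^2)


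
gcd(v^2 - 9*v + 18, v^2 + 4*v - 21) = v - 3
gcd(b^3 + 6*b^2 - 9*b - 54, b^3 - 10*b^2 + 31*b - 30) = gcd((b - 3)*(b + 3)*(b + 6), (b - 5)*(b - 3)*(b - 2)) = b - 3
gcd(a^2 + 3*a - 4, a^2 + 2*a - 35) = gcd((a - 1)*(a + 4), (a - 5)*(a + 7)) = 1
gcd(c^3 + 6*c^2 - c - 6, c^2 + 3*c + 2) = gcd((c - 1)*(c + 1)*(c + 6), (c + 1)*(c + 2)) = c + 1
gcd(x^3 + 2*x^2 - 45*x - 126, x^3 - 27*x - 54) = x + 3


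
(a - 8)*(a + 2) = a^2 - 6*a - 16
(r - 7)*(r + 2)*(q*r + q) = q*r^3 - 4*q*r^2 - 19*q*r - 14*q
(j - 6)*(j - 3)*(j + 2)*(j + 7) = j^4 - 49*j^2 + 36*j + 252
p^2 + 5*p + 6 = (p + 2)*(p + 3)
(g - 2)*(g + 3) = g^2 + g - 6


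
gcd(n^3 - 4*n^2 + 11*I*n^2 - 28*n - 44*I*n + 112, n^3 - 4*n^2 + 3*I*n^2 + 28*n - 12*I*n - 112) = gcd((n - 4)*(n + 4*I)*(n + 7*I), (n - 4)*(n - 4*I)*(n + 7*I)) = n^2 + n*(-4 + 7*I) - 28*I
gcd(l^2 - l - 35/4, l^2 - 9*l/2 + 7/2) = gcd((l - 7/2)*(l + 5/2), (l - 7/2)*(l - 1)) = l - 7/2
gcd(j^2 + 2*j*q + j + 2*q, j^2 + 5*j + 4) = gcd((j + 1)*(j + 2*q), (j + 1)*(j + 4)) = j + 1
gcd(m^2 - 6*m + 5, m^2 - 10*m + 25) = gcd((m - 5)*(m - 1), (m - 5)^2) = m - 5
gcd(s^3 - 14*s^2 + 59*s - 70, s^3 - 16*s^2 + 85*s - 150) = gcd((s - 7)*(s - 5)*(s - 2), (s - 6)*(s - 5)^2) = s - 5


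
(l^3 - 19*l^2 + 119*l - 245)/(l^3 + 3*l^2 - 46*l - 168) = (l^2 - 12*l + 35)/(l^2 + 10*l + 24)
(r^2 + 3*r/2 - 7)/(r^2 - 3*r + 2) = (r + 7/2)/(r - 1)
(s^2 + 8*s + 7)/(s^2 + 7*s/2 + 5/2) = 2*(s + 7)/(2*s + 5)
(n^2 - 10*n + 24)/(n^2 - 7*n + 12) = (n - 6)/(n - 3)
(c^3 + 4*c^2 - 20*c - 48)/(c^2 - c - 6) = (c^2 + 2*c - 24)/(c - 3)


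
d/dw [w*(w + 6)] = 2*w + 6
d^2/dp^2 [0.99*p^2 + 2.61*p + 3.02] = 1.98000000000000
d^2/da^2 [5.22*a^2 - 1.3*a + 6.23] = 10.4400000000000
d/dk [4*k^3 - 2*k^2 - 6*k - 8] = 12*k^2 - 4*k - 6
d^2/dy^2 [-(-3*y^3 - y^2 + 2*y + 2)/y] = 6 - 4/y^3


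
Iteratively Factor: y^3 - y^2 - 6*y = (y)*(y^2 - y - 6) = y*(y + 2)*(y - 3)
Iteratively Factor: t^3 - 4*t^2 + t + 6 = (t + 1)*(t^2 - 5*t + 6) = (t - 3)*(t + 1)*(t - 2)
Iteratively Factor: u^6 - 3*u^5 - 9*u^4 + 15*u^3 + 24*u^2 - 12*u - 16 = (u + 2)*(u^5 - 5*u^4 + u^3 + 13*u^2 - 2*u - 8) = (u + 1)*(u + 2)*(u^4 - 6*u^3 + 7*u^2 + 6*u - 8) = (u - 4)*(u + 1)*(u + 2)*(u^3 - 2*u^2 - u + 2) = (u - 4)*(u - 1)*(u + 1)*(u + 2)*(u^2 - u - 2) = (u - 4)*(u - 2)*(u - 1)*(u + 1)*(u + 2)*(u + 1)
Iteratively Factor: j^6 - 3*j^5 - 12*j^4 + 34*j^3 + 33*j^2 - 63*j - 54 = (j + 3)*(j^5 - 6*j^4 + 6*j^3 + 16*j^2 - 15*j - 18) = (j - 3)*(j + 3)*(j^4 - 3*j^3 - 3*j^2 + 7*j + 6) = (j - 3)*(j + 1)*(j + 3)*(j^3 - 4*j^2 + j + 6) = (j - 3)*(j + 1)^2*(j + 3)*(j^2 - 5*j + 6) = (j - 3)*(j - 2)*(j + 1)^2*(j + 3)*(j - 3)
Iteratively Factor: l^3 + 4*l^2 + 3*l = (l)*(l^2 + 4*l + 3) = l*(l + 1)*(l + 3)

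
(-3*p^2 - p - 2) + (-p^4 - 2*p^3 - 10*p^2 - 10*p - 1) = -p^4 - 2*p^3 - 13*p^2 - 11*p - 3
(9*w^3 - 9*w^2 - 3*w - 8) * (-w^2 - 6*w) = -9*w^5 - 45*w^4 + 57*w^3 + 26*w^2 + 48*w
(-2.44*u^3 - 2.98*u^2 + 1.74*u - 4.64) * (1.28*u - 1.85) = -3.1232*u^4 + 0.6996*u^3 + 7.7402*u^2 - 9.1582*u + 8.584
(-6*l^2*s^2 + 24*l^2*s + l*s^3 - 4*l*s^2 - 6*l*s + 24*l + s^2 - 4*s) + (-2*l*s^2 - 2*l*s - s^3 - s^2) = -6*l^2*s^2 + 24*l^2*s + l*s^3 - 6*l*s^2 - 8*l*s + 24*l - s^3 - 4*s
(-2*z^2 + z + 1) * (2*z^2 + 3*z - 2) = -4*z^4 - 4*z^3 + 9*z^2 + z - 2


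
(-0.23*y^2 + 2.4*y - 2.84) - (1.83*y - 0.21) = -0.23*y^2 + 0.57*y - 2.63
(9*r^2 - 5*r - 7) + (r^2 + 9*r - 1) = 10*r^2 + 4*r - 8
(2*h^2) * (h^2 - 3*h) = 2*h^4 - 6*h^3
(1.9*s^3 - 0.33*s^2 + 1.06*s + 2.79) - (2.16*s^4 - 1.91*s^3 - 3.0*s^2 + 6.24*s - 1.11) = -2.16*s^4 + 3.81*s^3 + 2.67*s^2 - 5.18*s + 3.9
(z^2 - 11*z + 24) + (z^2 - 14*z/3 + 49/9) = 2*z^2 - 47*z/3 + 265/9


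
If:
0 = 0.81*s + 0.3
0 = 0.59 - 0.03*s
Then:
No Solution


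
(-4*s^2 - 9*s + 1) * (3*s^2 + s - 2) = -12*s^4 - 31*s^3 + 2*s^2 + 19*s - 2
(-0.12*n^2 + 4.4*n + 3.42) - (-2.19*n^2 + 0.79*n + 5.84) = 2.07*n^2 + 3.61*n - 2.42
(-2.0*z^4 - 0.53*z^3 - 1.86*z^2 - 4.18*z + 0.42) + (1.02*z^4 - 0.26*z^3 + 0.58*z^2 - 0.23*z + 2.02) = -0.98*z^4 - 0.79*z^3 - 1.28*z^2 - 4.41*z + 2.44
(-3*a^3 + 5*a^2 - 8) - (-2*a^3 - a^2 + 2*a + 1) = -a^3 + 6*a^2 - 2*a - 9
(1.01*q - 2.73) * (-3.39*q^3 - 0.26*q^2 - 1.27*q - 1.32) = -3.4239*q^4 + 8.9921*q^3 - 0.5729*q^2 + 2.1339*q + 3.6036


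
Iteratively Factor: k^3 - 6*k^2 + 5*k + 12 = (k - 4)*(k^2 - 2*k - 3) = (k - 4)*(k + 1)*(k - 3)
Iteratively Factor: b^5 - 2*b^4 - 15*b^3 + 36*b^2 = (b - 3)*(b^4 + b^3 - 12*b^2) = b*(b - 3)*(b^3 + b^2 - 12*b) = b*(b - 3)*(b + 4)*(b^2 - 3*b) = b^2*(b - 3)*(b + 4)*(b - 3)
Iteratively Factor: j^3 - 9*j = (j)*(j^2 - 9) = j*(j - 3)*(j + 3)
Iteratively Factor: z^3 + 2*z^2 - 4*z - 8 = (z + 2)*(z^2 - 4) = (z + 2)^2*(z - 2)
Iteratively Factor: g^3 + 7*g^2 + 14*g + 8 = (g + 1)*(g^2 + 6*g + 8) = (g + 1)*(g + 4)*(g + 2)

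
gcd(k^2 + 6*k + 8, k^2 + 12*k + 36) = 1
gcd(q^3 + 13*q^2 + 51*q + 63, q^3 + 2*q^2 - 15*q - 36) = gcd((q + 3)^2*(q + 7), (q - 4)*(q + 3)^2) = q^2 + 6*q + 9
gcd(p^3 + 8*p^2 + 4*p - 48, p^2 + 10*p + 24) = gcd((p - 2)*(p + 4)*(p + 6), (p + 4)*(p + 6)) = p^2 + 10*p + 24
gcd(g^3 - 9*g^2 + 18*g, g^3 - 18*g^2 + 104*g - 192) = g - 6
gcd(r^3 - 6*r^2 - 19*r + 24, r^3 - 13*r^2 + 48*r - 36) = r - 1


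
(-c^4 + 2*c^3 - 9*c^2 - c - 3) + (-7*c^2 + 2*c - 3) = -c^4 + 2*c^3 - 16*c^2 + c - 6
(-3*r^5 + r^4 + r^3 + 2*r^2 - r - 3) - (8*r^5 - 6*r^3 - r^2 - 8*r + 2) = -11*r^5 + r^4 + 7*r^3 + 3*r^2 + 7*r - 5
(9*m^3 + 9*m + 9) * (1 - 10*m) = -90*m^4 + 9*m^3 - 90*m^2 - 81*m + 9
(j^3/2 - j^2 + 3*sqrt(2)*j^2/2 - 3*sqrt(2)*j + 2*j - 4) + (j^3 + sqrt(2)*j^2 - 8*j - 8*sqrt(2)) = 3*j^3/2 - j^2 + 5*sqrt(2)*j^2/2 - 6*j - 3*sqrt(2)*j - 8*sqrt(2) - 4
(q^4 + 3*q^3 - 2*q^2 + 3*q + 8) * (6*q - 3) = 6*q^5 + 15*q^4 - 21*q^3 + 24*q^2 + 39*q - 24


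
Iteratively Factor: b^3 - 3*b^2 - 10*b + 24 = (b + 3)*(b^2 - 6*b + 8) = (b - 4)*(b + 3)*(b - 2)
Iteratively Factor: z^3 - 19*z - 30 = (z - 5)*(z^2 + 5*z + 6) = (z - 5)*(z + 2)*(z + 3)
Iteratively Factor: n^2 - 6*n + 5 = (n - 5)*(n - 1)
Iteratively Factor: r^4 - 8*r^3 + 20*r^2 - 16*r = (r - 2)*(r^3 - 6*r^2 + 8*r) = (r - 4)*(r - 2)*(r^2 - 2*r) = r*(r - 4)*(r - 2)*(r - 2)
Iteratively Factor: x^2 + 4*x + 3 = (x + 3)*(x + 1)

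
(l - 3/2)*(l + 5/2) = l^2 + l - 15/4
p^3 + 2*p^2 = p^2*(p + 2)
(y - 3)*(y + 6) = y^2 + 3*y - 18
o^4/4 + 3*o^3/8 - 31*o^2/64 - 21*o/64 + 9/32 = (o/4 + 1/4)*(o - 3/4)^2*(o + 2)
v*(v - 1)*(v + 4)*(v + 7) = v^4 + 10*v^3 + 17*v^2 - 28*v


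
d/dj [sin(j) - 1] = cos(j)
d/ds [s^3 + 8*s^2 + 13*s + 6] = 3*s^2 + 16*s + 13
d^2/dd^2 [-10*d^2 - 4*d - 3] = -20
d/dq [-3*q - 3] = -3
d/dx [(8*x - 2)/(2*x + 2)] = 5/(x + 1)^2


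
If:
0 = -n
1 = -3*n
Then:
No Solution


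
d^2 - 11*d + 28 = (d - 7)*(d - 4)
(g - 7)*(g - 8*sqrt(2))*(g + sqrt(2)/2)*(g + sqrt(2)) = g^4 - 13*sqrt(2)*g^3/2 - 7*g^3 - 23*g^2 + 91*sqrt(2)*g^2/2 - 8*sqrt(2)*g + 161*g + 56*sqrt(2)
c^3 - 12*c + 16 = (c - 2)^2*(c + 4)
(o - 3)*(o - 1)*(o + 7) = o^3 + 3*o^2 - 25*o + 21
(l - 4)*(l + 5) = l^2 + l - 20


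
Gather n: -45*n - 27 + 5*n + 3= -40*n - 24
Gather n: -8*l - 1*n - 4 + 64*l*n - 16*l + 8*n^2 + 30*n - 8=-24*l + 8*n^2 + n*(64*l + 29) - 12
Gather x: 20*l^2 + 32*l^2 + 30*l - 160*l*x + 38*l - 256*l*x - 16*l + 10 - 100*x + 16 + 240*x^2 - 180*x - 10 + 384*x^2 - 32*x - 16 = 52*l^2 + 52*l + 624*x^2 + x*(-416*l - 312)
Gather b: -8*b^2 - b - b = -8*b^2 - 2*b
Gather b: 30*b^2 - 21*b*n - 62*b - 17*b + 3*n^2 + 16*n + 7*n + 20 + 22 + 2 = 30*b^2 + b*(-21*n - 79) + 3*n^2 + 23*n + 44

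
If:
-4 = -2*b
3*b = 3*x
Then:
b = 2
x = 2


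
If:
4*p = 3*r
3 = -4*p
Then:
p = -3/4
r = -1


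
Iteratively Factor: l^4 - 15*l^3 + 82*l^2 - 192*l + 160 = (l - 5)*(l^3 - 10*l^2 + 32*l - 32) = (l - 5)*(l - 4)*(l^2 - 6*l + 8) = (l - 5)*(l - 4)*(l - 2)*(l - 4)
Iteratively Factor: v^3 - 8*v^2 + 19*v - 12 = (v - 3)*(v^2 - 5*v + 4) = (v - 3)*(v - 1)*(v - 4)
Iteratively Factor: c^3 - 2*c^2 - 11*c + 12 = (c + 3)*(c^2 - 5*c + 4) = (c - 4)*(c + 3)*(c - 1)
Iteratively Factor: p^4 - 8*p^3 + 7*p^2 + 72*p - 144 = (p - 4)*(p^3 - 4*p^2 - 9*p + 36) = (p - 4)*(p + 3)*(p^2 - 7*p + 12) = (p - 4)^2*(p + 3)*(p - 3)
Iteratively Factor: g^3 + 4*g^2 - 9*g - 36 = (g + 3)*(g^2 + g - 12) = (g - 3)*(g + 3)*(g + 4)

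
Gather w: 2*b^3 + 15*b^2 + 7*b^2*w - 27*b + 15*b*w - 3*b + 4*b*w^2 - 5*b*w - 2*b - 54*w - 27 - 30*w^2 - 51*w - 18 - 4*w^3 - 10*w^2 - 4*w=2*b^3 + 15*b^2 - 32*b - 4*w^3 + w^2*(4*b - 40) + w*(7*b^2 + 10*b - 109) - 45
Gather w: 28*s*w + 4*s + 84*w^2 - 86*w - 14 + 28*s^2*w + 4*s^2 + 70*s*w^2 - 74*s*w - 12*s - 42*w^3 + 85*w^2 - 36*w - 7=4*s^2 - 8*s - 42*w^3 + w^2*(70*s + 169) + w*(28*s^2 - 46*s - 122) - 21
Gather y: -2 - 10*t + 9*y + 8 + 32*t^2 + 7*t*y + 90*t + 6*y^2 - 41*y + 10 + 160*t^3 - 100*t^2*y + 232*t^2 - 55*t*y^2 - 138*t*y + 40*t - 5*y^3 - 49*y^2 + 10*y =160*t^3 + 264*t^2 + 120*t - 5*y^3 + y^2*(-55*t - 43) + y*(-100*t^2 - 131*t - 22) + 16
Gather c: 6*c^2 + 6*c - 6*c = 6*c^2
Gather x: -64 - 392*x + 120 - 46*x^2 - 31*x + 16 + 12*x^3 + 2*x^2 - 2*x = 12*x^3 - 44*x^2 - 425*x + 72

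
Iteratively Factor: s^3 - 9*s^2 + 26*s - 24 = (s - 4)*(s^2 - 5*s + 6) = (s - 4)*(s - 2)*(s - 3)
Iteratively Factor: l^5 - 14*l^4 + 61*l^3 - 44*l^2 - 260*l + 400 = (l - 5)*(l^4 - 9*l^3 + 16*l^2 + 36*l - 80) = (l - 5)*(l + 2)*(l^3 - 11*l^2 + 38*l - 40) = (l - 5)*(l - 2)*(l + 2)*(l^2 - 9*l + 20) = (l - 5)^2*(l - 2)*(l + 2)*(l - 4)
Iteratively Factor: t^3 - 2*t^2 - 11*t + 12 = (t - 1)*(t^2 - t - 12) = (t - 4)*(t - 1)*(t + 3)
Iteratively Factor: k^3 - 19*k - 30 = (k + 3)*(k^2 - 3*k - 10) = (k - 5)*(k + 3)*(k + 2)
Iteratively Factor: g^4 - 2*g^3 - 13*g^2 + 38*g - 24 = (g - 2)*(g^3 - 13*g + 12) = (g - 3)*(g - 2)*(g^2 + 3*g - 4) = (g - 3)*(g - 2)*(g + 4)*(g - 1)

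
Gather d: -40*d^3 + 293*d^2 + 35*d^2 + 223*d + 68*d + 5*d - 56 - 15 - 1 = -40*d^3 + 328*d^2 + 296*d - 72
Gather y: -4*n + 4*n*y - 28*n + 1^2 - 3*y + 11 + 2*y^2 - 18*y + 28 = -32*n + 2*y^2 + y*(4*n - 21) + 40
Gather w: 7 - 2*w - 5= 2 - 2*w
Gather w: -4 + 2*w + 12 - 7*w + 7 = 15 - 5*w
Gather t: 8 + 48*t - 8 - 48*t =0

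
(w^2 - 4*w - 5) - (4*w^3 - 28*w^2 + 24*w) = -4*w^3 + 29*w^2 - 28*w - 5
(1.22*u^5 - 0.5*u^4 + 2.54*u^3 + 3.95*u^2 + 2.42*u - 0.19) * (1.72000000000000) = 2.0984*u^5 - 0.86*u^4 + 4.3688*u^3 + 6.794*u^2 + 4.1624*u - 0.3268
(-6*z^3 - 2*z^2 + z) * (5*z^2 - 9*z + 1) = -30*z^5 + 44*z^4 + 17*z^3 - 11*z^2 + z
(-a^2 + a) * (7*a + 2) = -7*a^3 + 5*a^2 + 2*a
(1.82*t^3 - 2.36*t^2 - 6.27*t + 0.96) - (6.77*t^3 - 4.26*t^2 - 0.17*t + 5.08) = -4.95*t^3 + 1.9*t^2 - 6.1*t - 4.12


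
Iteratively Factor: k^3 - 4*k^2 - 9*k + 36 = (k + 3)*(k^2 - 7*k + 12) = (k - 4)*(k + 3)*(k - 3)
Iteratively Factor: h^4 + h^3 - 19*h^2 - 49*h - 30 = (h - 5)*(h^3 + 6*h^2 + 11*h + 6) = (h - 5)*(h + 1)*(h^2 + 5*h + 6) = (h - 5)*(h + 1)*(h + 3)*(h + 2)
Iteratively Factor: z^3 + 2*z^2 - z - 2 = (z - 1)*(z^2 + 3*z + 2) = (z - 1)*(z + 1)*(z + 2)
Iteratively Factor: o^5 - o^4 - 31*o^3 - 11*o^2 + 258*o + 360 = (o - 5)*(o^4 + 4*o^3 - 11*o^2 - 66*o - 72) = (o - 5)*(o + 3)*(o^3 + o^2 - 14*o - 24) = (o - 5)*(o + 3)^2*(o^2 - 2*o - 8) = (o - 5)*(o - 4)*(o + 3)^2*(o + 2)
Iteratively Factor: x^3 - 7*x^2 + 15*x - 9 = (x - 1)*(x^2 - 6*x + 9) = (x - 3)*(x - 1)*(x - 3)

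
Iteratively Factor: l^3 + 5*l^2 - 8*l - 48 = (l + 4)*(l^2 + l - 12) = (l - 3)*(l + 4)*(l + 4)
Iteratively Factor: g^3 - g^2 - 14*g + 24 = (g + 4)*(g^2 - 5*g + 6) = (g - 3)*(g + 4)*(g - 2)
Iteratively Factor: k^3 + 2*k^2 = (k)*(k^2 + 2*k) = k*(k + 2)*(k)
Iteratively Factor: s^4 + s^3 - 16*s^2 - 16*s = (s - 4)*(s^3 + 5*s^2 + 4*s) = (s - 4)*(s + 1)*(s^2 + 4*s) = (s - 4)*(s + 1)*(s + 4)*(s)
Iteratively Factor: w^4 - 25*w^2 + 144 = (w + 4)*(w^3 - 4*w^2 - 9*w + 36) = (w + 3)*(w + 4)*(w^2 - 7*w + 12) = (w - 3)*(w + 3)*(w + 4)*(w - 4)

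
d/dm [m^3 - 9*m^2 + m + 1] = 3*m^2 - 18*m + 1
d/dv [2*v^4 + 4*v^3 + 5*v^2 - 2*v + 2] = 8*v^3 + 12*v^2 + 10*v - 2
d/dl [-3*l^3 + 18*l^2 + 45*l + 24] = -9*l^2 + 36*l + 45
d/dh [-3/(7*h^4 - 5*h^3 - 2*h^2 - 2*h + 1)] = 3*(28*h^3 - 15*h^2 - 4*h - 2)/(-7*h^4 + 5*h^3 + 2*h^2 + 2*h - 1)^2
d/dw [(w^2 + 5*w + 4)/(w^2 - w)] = 2*(-3*w^2 - 4*w + 2)/(w^2*(w^2 - 2*w + 1))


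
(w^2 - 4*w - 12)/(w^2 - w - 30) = (w + 2)/(w + 5)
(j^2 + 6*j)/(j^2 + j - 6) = j*(j + 6)/(j^2 + j - 6)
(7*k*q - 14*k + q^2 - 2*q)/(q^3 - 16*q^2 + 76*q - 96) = (7*k + q)/(q^2 - 14*q + 48)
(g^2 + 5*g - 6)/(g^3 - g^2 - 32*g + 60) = (g - 1)/(g^2 - 7*g + 10)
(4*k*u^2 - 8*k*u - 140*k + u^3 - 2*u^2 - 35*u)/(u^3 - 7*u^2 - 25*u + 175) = (4*k + u)/(u - 5)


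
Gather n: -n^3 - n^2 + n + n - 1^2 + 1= -n^3 - n^2 + 2*n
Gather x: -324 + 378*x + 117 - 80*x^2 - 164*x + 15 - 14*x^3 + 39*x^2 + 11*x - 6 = -14*x^3 - 41*x^2 + 225*x - 198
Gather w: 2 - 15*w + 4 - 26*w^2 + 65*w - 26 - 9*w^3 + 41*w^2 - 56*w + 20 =-9*w^3 + 15*w^2 - 6*w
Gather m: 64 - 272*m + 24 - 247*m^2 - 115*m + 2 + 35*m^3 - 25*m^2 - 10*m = 35*m^3 - 272*m^2 - 397*m + 90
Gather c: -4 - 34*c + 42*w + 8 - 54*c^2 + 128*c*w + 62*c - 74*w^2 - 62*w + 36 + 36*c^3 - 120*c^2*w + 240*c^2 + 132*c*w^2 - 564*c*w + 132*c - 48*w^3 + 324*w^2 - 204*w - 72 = 36*c^3 + c^2*(186 - 120*w) + c*(132*w^2 - 436*w + 160) - 48*w^3 + 250*w^2 - 224*w - 32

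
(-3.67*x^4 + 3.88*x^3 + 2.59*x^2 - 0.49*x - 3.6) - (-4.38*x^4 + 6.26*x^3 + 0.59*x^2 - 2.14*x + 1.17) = 0.71*x^4 - 2.38*x^3 + 2.0*x^2 + 1.65*x - 4.77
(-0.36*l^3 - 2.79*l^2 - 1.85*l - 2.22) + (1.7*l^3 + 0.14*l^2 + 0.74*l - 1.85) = 1.34*l^3 - 2.65*l^2 - 1.11*l - 4.07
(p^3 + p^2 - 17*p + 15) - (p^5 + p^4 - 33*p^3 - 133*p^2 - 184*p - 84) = -p^5 - p^4 + 34*p^3 + 134*p^2 + 167*p + 99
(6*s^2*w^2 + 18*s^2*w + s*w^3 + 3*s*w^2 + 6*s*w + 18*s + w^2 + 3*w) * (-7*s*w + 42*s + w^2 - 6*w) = -42*s^3*w^3 + 126*s^3*w^2 + 756*s^3*w - s^2*w^4 + 3*s^2*w^3 - 24*s^2*w^2 + 126*s^2*w + 756*s^2 + s*w^5 - 3*s*w^4 - 19*s*w^3 + 3*s*w^2 + 18*s*w + w^4 - 3*w^3 - 18*w^2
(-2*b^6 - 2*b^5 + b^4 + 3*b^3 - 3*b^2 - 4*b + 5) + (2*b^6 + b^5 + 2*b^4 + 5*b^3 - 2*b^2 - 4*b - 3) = -b^5 + 3*b^4 + 8*b^3 - 5*b^2 - 8*b + 2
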